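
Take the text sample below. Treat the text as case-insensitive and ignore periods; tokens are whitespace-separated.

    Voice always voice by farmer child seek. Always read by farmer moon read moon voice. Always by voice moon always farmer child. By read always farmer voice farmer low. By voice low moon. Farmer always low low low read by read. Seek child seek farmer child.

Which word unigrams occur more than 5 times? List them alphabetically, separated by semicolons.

Unigram counts meeting the condition (more than 5 times):
  always: 6
  by: 6
  farmer: 7
  voice: 6

always; by; farmer; voice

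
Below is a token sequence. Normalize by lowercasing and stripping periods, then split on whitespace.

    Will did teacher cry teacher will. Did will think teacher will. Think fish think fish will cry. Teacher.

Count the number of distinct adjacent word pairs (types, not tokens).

18 tokens → 17 bigram windows in total.
Repeated bigrams (each contributes count−1 duplicates):
  cry teacher: 2
  teacher will: 2
  think fish: 2
  will did: 2
  will think: 2
5 duplicate windows → 17 − 5 = 12 distinct.

12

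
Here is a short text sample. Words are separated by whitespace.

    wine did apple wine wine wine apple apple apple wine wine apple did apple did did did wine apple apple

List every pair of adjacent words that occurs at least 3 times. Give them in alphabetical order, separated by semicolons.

apple apple; wine apple; wine wine

Bigram counts meeting the condition (at least 3 times):
  apple apple: 3
  wine apple: 3
  wine wine: 3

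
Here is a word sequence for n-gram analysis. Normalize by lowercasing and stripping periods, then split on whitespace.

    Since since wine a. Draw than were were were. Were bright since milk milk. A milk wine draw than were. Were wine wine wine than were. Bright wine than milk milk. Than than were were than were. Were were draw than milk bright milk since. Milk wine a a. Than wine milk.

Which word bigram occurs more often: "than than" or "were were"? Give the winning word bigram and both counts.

"than than": 1 occurrence
"were were": 7 occurrences

"were were" (7 vs 1)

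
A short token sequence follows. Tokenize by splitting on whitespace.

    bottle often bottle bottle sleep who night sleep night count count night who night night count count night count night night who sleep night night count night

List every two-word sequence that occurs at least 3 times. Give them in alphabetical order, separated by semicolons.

count night; night count; night night

Bigram counts meeting the condition (at least 3 times):
  count night: 4
  night count: 4
  night night: 3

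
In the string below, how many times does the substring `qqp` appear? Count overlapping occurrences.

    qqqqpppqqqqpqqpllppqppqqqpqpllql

Sliding a length-3 window over the 32 characters (30 positions):
  position 3–5: qqp
  position 10–12: qqp
  position 13–15: qqp
  position 24–26: qqp

4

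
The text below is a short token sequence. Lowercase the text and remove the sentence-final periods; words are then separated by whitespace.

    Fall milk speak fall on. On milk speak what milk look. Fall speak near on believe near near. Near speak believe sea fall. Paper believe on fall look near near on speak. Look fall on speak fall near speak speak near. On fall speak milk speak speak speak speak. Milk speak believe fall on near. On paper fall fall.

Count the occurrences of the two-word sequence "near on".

4

Scanning the 58 overlapping bigram windows for "near on":
  position 14–15: near on
  position 30–31: near on
  position 41–42: near on
  position 55–56: near on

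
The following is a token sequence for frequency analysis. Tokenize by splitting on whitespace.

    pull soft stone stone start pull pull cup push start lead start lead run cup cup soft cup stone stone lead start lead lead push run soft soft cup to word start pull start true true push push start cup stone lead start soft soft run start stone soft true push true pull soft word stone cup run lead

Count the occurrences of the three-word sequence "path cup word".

0

Scanning the 57 overlapping trigram windows for "path cup word":
  (none found)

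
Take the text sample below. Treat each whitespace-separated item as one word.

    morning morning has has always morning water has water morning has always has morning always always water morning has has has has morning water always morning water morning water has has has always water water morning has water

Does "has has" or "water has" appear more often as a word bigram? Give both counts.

"has has": 6 occurrences
"water has": 2 occurrences

"has has" (6 vs 2)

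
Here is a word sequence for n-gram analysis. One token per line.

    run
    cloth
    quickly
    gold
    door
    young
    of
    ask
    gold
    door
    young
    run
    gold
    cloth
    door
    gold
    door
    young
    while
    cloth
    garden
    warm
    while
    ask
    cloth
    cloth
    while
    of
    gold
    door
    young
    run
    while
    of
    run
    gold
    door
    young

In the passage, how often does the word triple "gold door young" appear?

5

Scanning the 36 overlapping trigram windows for "gold door young":
  position 4–6: gold door young
  position 9–11: gold door young
  position 16–18: gold door young
  position 29–31: gold door young
  position 36–38: gold door young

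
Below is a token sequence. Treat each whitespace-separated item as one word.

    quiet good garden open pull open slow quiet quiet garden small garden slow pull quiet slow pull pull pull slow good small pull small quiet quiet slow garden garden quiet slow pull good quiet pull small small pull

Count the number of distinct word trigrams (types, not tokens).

38 tokens → 36 trigram windows in total.
Repeated trigrams (each contributes count−1 duplicates):
  quiet slow pull: 2
1 duplicate windows → 36 − 1 = 35 distinct.

35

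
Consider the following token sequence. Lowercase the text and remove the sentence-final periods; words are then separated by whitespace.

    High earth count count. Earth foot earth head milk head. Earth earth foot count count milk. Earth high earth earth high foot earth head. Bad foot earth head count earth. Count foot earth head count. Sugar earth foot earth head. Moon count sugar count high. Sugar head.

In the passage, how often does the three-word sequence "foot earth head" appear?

5

Scanning the 45 overlapping trigram windows for "foot earth head":
  position 6–8: foot earth head
  position 22–24: foot earth head
  position 26–28: foot earth head
  position 32–34: foot earth head
  position 38–40: foot earth head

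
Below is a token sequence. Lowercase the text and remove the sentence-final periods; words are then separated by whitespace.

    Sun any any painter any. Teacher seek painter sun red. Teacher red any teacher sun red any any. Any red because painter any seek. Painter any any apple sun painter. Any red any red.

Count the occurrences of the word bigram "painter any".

4

Scanning the 33 overlapping bigram windows for "painter any":
  position 4–5: painter any
  position 22–23: painter any
  position 25–26: painter any
  position 30–31: painter any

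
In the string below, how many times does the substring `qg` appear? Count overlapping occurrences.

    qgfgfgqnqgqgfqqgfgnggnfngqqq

Sliding a length-2 window over the 28 characters (27 positions):
  position 1–2: qg
  position 9–10: qg
  position 11–12: qg
  position 15–16: qg

4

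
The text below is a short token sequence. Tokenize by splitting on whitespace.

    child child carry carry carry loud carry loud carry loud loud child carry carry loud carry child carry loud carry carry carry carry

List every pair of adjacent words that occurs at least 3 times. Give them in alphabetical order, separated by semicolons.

Bigram counts meeting the condition (at least 3 times):
  carry carry: 6
  carry loud: 5
  child carry: 3
  loud carry: 4

carry carry; carry loud; child carry; loud carry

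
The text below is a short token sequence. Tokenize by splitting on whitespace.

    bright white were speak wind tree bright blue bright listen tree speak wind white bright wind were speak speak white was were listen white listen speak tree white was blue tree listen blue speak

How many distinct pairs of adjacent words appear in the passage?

34 tokens → 33 bigram windows in total.
Repeated bigrams (each contributes count−1 duplicates):
  speak wind: 2
  were speak: 2
  white was: 2
3 duplicate windows → 33 − 3 = 30 distinct.

30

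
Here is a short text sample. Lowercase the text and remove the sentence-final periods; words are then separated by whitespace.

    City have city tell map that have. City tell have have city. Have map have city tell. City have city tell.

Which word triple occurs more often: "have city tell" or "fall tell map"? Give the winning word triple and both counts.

"have city tell": 4 occurrences
"fall tell map": 0 occurrences

"have city tell" (4 vs 0)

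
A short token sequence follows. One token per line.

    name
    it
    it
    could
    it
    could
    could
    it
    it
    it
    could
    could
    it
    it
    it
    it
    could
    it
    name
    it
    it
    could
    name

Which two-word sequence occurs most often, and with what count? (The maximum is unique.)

"it it", 7 times

Bigram frequencies (highest first):
  it it: 7
  it could: 5
  could it: 4
  name it: 2
  could could: 2
  it name: 1
  … (1 more, each ≤ 1)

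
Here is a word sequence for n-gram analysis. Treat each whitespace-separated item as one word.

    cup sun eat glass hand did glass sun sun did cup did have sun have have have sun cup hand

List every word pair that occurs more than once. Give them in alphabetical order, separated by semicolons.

Bigram counts meeting the condition (more than once):
  have have: 2
  have sun: 2

have have; have sun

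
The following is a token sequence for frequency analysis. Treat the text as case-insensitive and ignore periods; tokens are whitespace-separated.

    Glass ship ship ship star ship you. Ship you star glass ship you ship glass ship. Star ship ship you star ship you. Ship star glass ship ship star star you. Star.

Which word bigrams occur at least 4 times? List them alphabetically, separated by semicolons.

Bigram counts meeting the condition (at least 4 times):
  glass ship: 4
  ship ship: 4
  ship star: 4
  ship you: 5

glass ship; ship ship; ship star; ship you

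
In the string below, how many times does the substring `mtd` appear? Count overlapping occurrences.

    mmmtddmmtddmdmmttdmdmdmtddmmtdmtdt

5

Sliding a length-3 window over the 34 characters (32 positions):
  position 3–5: mtd
  position 8–10: mtd
  position 23–25: mtd
  position 28–30: mtd
  position 31–33: mtd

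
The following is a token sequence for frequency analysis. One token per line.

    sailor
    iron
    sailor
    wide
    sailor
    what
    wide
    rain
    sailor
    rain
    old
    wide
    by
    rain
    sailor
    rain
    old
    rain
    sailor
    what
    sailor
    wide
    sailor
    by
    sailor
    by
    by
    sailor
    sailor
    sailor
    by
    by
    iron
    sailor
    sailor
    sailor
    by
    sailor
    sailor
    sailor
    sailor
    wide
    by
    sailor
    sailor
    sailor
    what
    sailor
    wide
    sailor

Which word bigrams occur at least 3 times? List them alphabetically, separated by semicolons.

by sailor; rain sailor; sailor by; sailor sailor; sailor what; sailor wide; wide sailor

Bigram counts meeting the condition (at least 3 times):
  by sailor: 4
  rain sailor: 3
  sailor by: 4
  sailor sailor: 9
  sailor what: 3
  sailor wide: 4
  wide sailor: 3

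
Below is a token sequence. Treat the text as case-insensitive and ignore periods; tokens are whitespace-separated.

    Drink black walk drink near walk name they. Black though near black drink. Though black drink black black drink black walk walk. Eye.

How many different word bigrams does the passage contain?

17

23 tokens → 22 bigram windows in total.
Repeated bigrams (each contributes count−1 duplicates):
  black drink: 3
  drink black: 3
  black walk: 2
5 duplicate windows → 22 − 5 = 17 distinct.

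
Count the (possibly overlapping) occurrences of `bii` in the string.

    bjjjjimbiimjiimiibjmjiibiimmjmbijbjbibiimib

Sliding a length-3 window over the 43 characters (41 positions):
  position 8–10: bii
  position 24–26: bii
  position 38–40: bii

3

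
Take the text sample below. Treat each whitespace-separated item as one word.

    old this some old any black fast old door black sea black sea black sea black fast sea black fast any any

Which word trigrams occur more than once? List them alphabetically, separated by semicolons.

black sea black; sea black fast; sea black sea

Trigram counts meeting the condition (more than once):
  black sea black: 3
  sea black fast: 2
  sea black sea: 2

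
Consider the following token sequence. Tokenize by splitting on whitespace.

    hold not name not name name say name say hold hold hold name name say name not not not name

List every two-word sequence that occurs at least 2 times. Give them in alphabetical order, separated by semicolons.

hold hold; name name; name not; name say; not name; not not; say name

Bigram counts meeting the condition (at least 2 times):
  hold hold: 2
  name name: 2
  name not: 2
  name say: 3
  not name: 3
  not not: 2
  say name: 2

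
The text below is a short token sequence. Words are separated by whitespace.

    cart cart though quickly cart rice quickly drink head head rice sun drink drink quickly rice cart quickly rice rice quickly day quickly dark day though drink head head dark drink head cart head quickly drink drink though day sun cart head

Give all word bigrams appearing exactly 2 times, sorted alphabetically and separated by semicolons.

cart head; drink drink; head head; quickly drink; quickly rice; rice quickly

Bigram counts meeting the condition (exactly 2 times):
  cart head: 2
  drink drink: 2
  head head: 2
  quickly drink: 2
  quickly rice: 2
  rice quickly: 2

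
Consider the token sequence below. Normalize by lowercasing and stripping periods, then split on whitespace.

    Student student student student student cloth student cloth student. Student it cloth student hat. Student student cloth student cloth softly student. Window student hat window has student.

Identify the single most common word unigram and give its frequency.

"student", 15 times

Unigram frequencies (highest first):
  student: 15
  cloth: 5
  hat: 2
  window: 2
  it: 1
  softly: 1
  … (1 more, each ≤ 1)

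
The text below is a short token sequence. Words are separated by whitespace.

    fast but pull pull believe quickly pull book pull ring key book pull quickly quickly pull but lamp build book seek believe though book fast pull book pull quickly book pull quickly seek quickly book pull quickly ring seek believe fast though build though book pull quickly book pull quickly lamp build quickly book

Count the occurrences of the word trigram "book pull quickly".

6

Scanning the 52 overlapping trigram windows for "book pull quickly":
  position 12–14: book pull quickly
  position 27–29: book pull quickly
  position 30–32: book pull quickly
  position 35–37: book pull quickly
  position 45–47: book pull quickly
  position 48–50: book pull quickly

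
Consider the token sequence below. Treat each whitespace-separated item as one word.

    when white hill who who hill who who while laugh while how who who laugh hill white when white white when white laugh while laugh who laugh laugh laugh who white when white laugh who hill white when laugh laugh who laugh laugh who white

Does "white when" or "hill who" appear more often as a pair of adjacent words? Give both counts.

"white when" (4 vs 2)

"white when": 4 occurrences
"hill who": 2 occurrences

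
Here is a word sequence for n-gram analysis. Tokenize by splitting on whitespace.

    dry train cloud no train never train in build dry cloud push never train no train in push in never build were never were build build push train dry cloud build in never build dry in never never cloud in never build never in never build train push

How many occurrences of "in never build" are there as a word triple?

4

Scanning the 46 overlapping trigram windows for "in never build":
  position 19–21: in never build
  position 32–34: in never build
  position 40–42: in never build
  position 44–46: in never build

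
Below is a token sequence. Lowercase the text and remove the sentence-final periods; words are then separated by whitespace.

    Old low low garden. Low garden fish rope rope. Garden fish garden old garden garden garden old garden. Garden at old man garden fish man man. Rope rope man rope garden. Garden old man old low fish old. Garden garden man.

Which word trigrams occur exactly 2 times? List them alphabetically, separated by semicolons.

garden garden old; garden old garden

Trigram counts meeting the condition (exactly 2 times):
  garden garden old: 2
  garden old garden: 2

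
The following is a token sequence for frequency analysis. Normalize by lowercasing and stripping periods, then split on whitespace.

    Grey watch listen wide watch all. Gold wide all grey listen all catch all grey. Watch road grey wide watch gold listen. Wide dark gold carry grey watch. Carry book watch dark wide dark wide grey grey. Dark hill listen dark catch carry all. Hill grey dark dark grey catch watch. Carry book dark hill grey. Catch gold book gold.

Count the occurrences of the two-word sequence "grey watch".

Scanning the 59 overlapping bigram windows for "grey watch":
  position 1–2: grey watch
  position 15–16: grey watch
  position 27–28: grey watch

3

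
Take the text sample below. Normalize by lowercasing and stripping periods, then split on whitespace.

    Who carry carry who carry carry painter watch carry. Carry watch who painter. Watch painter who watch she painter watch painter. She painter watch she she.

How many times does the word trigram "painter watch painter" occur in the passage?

2

Scanning the 24 overlapping trigram windows for "painter watch painter":
  position 13–15: painter watch painter
  position 19–21: painter watch painter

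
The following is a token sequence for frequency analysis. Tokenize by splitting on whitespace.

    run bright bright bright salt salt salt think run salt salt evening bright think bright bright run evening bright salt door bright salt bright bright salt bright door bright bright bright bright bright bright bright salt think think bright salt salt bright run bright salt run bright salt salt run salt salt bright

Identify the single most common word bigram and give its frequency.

"bright bright", 10 times

Bigram frequencies (highest first):
  bright bright: 10
  bright salt: 8
  salt salt: 6
  salt bright: 4
  run bright: 3
  salt think: 2
  … (13 more, each ≤ 2)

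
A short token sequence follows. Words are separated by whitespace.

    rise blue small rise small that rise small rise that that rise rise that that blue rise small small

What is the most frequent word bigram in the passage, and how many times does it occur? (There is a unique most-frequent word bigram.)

Bigram frequencies (highest first):
  rise small: 3
  small rise: 2
  that rise: 2
  rise that: 2
  that that: 2
  rise blue: 1
  … (6 more, each ≤ 1)

"rise small", 3 times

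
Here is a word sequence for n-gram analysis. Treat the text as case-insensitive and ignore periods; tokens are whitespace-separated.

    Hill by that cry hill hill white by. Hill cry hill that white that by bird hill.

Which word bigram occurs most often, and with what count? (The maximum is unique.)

Bigram frequencies (highest first):
  cry hill: 2
  hill by: 1
  by that: 1
  that cry: 1
  hill hill: 1
  hill white: 1
  … (9 more, each ≤ 1)

"cry hill", 2 times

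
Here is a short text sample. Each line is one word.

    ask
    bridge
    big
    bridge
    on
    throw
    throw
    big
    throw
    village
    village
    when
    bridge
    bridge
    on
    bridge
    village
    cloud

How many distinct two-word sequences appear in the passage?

16

18 tokens → 17 bigram windows in total.
Repeated bigrams (each contributes count−1 duplicates):
  bridge on: 2
1 duplicate windows → 17 − 1 = 16 distinct.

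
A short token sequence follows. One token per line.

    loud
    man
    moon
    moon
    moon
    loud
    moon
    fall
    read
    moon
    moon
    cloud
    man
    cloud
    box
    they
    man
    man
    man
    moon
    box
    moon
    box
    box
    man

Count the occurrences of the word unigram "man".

Scanning the 25 tokens for "man":
  position 2: man
  position 13: man
  position 17: man
  position 18: man
  position 19: man
  position 25: man

6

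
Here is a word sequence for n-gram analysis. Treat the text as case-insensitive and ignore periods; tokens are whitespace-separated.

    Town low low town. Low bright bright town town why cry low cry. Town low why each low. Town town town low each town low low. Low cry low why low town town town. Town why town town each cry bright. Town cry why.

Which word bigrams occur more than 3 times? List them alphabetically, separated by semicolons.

town low; town town

Bigram counts meeting the condition (more than 3 times):
  town low: 5
  town town: 7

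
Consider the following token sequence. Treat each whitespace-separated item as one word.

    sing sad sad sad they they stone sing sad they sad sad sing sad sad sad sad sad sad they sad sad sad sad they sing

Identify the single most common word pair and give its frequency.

Bigram frequencies (highest first):
  sad sad: 11
  sad they: 4
  sing sad: 3
  they sad: 2
  they they: 1
  they stone: 1
  … (3 more, each ≤ 1)

"sad sad", 11 times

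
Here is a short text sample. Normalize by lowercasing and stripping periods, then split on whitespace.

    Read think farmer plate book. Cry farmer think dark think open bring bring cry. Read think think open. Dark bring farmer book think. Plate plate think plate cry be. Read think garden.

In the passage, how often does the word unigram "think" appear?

Scanning the 32 tokens for "think":
  position 2: think
  position 8: think
  position 10: think
  position 16: think
  position 17: think
  position 23: think
  position 26: think
  position 31: think

8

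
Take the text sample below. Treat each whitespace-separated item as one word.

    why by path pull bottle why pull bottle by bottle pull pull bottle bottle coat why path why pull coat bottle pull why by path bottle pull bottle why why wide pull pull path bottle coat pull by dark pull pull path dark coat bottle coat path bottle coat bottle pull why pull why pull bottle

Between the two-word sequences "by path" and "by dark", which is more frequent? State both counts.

"by path" (2 vs 1)

"by path": 2 occurrences
"by dark": 1 occurrence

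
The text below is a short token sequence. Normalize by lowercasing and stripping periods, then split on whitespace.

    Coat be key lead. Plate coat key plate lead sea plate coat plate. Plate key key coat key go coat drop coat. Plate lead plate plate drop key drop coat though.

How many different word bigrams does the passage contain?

31 tokens → 30 bigram windows in total.
Repeated bigrams (each contributes count−1 duplicates):
  coat key: 2
  coat plate: 2
  drop coat: 2
  lead plate: 2
  plate coat: 2
  plate lead: 2
  plate plate: 2
7 duplicate windows → 30 − 7 = 23 distinct.

23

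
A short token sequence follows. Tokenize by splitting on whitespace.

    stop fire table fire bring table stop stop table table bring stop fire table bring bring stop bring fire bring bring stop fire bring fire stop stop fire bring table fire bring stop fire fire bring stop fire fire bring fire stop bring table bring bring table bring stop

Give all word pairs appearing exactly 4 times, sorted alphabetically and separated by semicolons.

bring table; table bring

Bigram counts meeting the condition (exactly 4 times):
  bring table: 4
  table bring: 4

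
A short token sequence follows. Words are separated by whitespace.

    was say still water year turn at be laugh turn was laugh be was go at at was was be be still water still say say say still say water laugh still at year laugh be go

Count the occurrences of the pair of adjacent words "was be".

Scanning the 36 overlapping bigram windows for "was be":
  position 19–20: was be

1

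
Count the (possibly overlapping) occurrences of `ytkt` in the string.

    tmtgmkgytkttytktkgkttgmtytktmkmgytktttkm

4

Sliding a length-4 window over the 40 characters (37 positions):
  position 8–11: ytkt
  position 13–16: ytkt
  position 25–28: ytkt
  position 33–36: ytkt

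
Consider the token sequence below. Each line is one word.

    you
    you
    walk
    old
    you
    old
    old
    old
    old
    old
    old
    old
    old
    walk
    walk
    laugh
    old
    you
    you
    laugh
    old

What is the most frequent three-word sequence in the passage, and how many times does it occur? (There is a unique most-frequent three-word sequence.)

"old old old", 6 times

Trigram frequencies (highest first):
  old old old: 6
  you you walk: 1
  you walk old: 1
  walk old you: 1
  old you old: 1
  you old old: 1
  … (8 more, each ≤ 1)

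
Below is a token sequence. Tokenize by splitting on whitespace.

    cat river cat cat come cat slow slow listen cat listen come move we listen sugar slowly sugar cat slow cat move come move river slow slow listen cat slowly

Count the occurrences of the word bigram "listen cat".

2

Scanning the 29 overlapping bigram windows for "listen cat":
  position 9–10: listen cat
  position 28–29: listen cat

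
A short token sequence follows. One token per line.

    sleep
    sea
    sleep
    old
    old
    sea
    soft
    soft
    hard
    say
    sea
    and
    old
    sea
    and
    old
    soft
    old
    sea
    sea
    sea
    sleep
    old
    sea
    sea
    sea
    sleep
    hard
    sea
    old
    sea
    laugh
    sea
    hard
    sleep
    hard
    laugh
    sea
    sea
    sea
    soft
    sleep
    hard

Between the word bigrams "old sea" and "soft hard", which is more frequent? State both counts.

"old sea": 5 occurrences
"soft hard": 1 occurrence

"old sea" (5 vs 1)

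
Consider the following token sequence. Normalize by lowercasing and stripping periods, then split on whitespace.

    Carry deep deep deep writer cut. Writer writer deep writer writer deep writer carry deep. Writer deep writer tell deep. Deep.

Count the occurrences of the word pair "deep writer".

Scanning the 20 overlapping bigram windows for "deep writer":
  position 4–5: deep writer
  position 9–10: deep writer
  position 12–13: deep writer
  position 15–16: deep writer
  position 17–18: deep writer

5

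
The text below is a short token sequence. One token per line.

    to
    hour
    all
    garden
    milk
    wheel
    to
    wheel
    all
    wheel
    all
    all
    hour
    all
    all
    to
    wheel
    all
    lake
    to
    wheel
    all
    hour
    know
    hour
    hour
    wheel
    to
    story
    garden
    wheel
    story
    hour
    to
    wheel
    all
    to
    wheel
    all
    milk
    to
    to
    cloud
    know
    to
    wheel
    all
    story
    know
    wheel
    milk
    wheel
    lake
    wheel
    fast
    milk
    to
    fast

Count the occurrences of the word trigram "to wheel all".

6

Scanning the 56 overlapping trigram windows for "to wheel all":
  position 7–9: to wheel all
  position 16–18: to wheel all
  position 20–22: to wheel all
  position 34–36: to wheel all
  position 37–39: to wheel all
  position 45–47: to wheel all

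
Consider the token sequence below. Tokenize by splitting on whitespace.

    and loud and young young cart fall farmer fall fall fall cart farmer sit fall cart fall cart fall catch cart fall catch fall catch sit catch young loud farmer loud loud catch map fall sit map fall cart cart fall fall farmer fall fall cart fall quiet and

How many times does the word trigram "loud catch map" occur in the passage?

1

Scanning the 47 overlapping trigram windows for "loud catch map":
  position 32–34: loud catch map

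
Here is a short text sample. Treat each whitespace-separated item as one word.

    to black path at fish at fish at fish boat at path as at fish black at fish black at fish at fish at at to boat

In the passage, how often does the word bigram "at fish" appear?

7

Scanning the 26 overlapping bigram windows for "at fish":
  position 4–5: at fish
  position 6–7: at fish
  position 8–9: at fish
  position 14–15: at fish
  position 17–18: at fish
  position 20–21: at fish
  position 22–23: at fish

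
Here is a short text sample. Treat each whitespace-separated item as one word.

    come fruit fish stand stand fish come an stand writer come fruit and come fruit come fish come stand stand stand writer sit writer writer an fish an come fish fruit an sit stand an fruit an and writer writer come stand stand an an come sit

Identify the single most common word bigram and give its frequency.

"stand stand", 4 times

Bigram frequencies (highest first):
  stand stand: 4
  come fruit: 3
  fish come: 2
  stand writer: 2
  writer come: 2
  come fish: 2
  … (26 more, each ≤ 2)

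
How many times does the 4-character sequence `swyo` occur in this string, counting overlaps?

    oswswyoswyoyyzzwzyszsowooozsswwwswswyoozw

3

Sliding a length-4 window over the 41 characters (38 positions):
  position 4–7: swyo
  position 8–11: swyo
  position 35–38: swyo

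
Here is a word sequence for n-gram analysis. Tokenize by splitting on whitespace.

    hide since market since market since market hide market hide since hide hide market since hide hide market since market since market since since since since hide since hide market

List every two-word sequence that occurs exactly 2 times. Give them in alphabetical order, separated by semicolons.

Bigram counts meeting the condition (exactly 2 times):
  hide hide: 2
  market hide: 2

hide hide; market hide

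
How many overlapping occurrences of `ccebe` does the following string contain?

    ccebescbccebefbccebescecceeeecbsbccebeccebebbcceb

Sliding a length-5 window over the 49 characters (45 positions):
  position 1–5: ccebe
  position 9–13: ccebe
  position 16–20: ccebe
  position 34–38: ccebe
  position 39–43: ccebe

5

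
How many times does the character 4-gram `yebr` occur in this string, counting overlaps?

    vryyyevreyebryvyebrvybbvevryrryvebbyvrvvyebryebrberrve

Sliding a length-4 window over the 54 characters (51 positions):
  position 10–13: yebr
  position 16–19: yebr
  position 41–44: yebr
  position 45–48: yebr

4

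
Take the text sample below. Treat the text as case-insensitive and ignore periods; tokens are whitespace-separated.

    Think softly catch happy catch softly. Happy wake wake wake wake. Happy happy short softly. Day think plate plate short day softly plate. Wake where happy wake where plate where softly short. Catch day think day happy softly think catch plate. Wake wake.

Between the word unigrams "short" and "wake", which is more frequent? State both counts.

"short": 3 occurrences
"wake": 8 occurrences

"wake" (8 vs 3)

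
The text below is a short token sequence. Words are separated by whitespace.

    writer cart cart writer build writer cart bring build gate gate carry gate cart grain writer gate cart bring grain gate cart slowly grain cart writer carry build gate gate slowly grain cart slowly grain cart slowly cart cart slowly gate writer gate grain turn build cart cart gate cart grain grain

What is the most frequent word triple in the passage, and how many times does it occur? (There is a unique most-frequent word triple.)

"slowly grain cart", 3 times

Trigram frequencies (highest first):
  slowly grain cart: 3
  build gate gate: 2
  gate cart grain: 2
  cart slowly grain: 2
  grain cart slowly: 2
  writer cart cart: 1
  … (38 more, each ≤ 1)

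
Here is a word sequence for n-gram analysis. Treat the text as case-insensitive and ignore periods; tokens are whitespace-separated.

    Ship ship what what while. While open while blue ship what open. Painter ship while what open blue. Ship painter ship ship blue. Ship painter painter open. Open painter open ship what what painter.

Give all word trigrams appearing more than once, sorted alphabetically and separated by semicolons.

blue ship painter; ship what what

Trigram counts meeting the condition (more than once):
  blue ship painter: 2
  ship what what: 2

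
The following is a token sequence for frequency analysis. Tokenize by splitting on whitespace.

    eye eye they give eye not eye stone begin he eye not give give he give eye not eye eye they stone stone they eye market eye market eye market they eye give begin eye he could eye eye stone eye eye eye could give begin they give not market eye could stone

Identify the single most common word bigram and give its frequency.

Bigram frequencies (highest first):
  eye eye: 5
  eye not: 3
  eye market: 3
  market eye: 3
  eye they: 2
  they give: 2
  … (28 more, each ≤ 2)

"eye eye", 5 times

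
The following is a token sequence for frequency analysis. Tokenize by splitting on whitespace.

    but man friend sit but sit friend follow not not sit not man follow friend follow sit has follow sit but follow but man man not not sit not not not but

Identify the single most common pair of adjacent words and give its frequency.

Bigram frequencies (highest first):
  not not: 4
  but man: 2
  sit but: 2
  friend follow: 2
  not sit: 2
  sit not: 2
  … (16 more, each ≤ 2)

"not not", 4 times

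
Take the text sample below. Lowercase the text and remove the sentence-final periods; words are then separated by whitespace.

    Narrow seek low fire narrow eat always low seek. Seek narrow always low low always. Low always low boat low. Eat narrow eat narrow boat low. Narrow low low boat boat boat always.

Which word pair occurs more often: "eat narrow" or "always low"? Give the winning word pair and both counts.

"eat narrow": 2 occurrences
"always low": 4 occurrences

"always low" (4 vs 2)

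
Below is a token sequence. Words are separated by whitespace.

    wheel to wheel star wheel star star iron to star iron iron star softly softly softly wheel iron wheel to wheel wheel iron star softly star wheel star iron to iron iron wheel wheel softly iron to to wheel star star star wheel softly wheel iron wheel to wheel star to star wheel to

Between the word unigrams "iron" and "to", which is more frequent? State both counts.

"iron" (10 vs 9)

"iron": 10 occurrences
"to": 9 occurrences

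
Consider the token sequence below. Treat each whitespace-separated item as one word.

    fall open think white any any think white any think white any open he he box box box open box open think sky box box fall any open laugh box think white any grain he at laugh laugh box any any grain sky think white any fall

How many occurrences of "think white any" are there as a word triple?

Scanning the 45 overlapping trigram windows for "think white any":
  position 3–5: think white any
  position 7–9: think white any
  position 10–12: think white any
  position 31–33: think white any
  position 44–46: think white any

5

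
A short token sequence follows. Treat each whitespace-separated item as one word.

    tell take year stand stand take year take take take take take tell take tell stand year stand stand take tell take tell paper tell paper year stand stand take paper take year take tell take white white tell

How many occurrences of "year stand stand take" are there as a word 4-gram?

3

Scanning the 36 overlapping 4-gram windows for "year stand stand take":
  position 3–6: year stand stand take
  position 17–20: year stand stand take
  position 27–30: year stand stand take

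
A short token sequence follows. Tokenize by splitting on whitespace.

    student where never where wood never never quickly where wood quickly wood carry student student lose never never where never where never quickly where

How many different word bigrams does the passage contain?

15

24 tokens → 23 bigram windows in total.
Repeated bigrams (each contributes count−1 duplicates):
  never where: 3
  where never: 3
  never never: 2
  never quickly: 2
  quickly where: 2
  where wood: 2
8 duplicate windows → 23 − 8 = 15 distinct.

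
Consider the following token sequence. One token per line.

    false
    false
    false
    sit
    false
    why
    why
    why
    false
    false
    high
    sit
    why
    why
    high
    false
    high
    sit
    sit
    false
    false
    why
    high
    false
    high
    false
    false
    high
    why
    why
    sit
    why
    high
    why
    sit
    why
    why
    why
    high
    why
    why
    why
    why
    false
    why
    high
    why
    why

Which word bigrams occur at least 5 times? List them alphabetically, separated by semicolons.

false false; why high; why why

Bigram counts meeting the condition (at least 5 times):
  false false: 5
  why high: 5
  why why: 10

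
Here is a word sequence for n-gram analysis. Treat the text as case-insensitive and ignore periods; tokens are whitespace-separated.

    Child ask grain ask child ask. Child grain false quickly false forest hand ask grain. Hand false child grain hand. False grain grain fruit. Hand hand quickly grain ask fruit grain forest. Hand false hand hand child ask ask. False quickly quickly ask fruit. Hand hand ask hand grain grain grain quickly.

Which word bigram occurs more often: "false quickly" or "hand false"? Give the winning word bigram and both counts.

"hand false" (3 vs 2)

"false quickly": 2 occurrences
"hand false": 3 occurrences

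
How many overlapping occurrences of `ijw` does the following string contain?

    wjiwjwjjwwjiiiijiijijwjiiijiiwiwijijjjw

Sliding a length-3 window over the 39 characters (37 positions):
  position 20–22: ijw

1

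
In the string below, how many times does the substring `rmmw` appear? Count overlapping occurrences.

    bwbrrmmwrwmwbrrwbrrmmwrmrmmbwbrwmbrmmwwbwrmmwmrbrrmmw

Sliding a length-4 window over the 53 characters (50 positions):
  position 5–8: rmmw
  position 19–22: rmmw
  position 35–38: rmmw
  position 42–45: rmmw
  position 50–53: rmmw

5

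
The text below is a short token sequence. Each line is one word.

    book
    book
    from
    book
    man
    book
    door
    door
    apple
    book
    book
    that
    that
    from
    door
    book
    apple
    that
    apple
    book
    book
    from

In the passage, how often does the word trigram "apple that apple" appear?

Scanning the 20 overlapping trigram windows for "apple that apple":
  position 17–19: apple that apple

1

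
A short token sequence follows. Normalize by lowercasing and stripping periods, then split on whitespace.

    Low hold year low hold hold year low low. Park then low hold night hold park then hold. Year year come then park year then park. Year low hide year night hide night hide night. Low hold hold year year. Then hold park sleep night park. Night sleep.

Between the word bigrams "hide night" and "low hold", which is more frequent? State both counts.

"low hold" (4 vs 2)

"hide night": 2 occurrences
"low hold": 4 occurrences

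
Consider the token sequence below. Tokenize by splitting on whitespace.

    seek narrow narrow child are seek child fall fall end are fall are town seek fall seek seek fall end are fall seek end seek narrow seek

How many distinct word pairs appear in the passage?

20

27 tokens → 26 bigram windows in total.
Repeated bigrams (each contributes count−1 duplicates):
  are fall: 2
  end are: 2
  fall end: 2
  fall seek: 2
  seek fall: 2
  seek narrow: 2
6 duplicate windows → 26 − 6 = 20 distinct.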